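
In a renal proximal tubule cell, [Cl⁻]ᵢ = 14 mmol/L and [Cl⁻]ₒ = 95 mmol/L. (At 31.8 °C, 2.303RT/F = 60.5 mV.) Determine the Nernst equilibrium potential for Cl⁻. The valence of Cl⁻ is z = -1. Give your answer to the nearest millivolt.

E = (60.5/z) · log₁₀([Cl⁻]_out/[Cl⁻]_in) with z = -1.
For an anion, dividing by z = -1 reverses the sign.
= (60.5/-1) · log₁₀(95/14) = -60.50 · log₁₀(6.786)
= -60.50 · (0.8316) = -50.31 mV

-50 mV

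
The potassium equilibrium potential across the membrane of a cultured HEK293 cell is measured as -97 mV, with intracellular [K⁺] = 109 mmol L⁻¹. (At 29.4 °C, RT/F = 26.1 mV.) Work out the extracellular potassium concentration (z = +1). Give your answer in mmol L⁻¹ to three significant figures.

Nernst: E = (26.1/1) · ln([out]/[in]), so ln([out]/[in]) = -97.0 × 1 / 26.1 = -3.7165.
[out]/[in] = e^(-3.7165) = 0.02432.
[out] = 0.02432 × 109 = 2.651 mmol L⁻¹.

2.65 mmol L⁻¹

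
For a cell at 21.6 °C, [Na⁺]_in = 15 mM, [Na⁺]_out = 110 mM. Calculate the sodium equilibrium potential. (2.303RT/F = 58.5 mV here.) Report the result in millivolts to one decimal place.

E = (58.5/z) · log₁₀([Na⁺]_out/[Na⁺]_in) with z = +1.
= (58.5/1) · log₁₀(110/15) = 58.50 · log₁₀(7.333)
= 58.50 · (0.8653) = 50.62 mV

50.6 mV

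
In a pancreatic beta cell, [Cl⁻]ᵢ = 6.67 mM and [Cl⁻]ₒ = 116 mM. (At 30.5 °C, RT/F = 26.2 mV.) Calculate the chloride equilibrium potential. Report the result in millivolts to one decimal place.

-74.8 mV

E = (26.2/z) · ln([Cl⁻]_out/[Cl⁻]_in) with z = -1.
For an anion, dividing by z = -1 reverses the sign.
= (26.2/-1) · ln(116/6.67) = -26.20 · ln(17.39)
= -26.20 · (2.8560) = -74.83 mV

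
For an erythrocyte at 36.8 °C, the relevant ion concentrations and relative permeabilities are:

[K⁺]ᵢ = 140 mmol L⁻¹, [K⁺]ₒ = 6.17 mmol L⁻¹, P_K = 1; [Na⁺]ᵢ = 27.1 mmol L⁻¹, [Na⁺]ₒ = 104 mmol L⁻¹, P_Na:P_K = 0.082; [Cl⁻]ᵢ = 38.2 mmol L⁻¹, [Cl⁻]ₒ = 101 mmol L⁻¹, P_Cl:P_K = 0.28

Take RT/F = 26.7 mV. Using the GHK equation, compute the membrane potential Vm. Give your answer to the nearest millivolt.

Vm = 26.7 · ln[(Σ P·[cation]ₒ + Σ P·[anion]ᵢ) / (Σ P·[cation]ᵢ + Σ P·[anion]ₒ)]
Numerator = 1×6.17 + 0.082×104 + 0.28×38.2 = 25.39
Denominator = 1×140 + 0.082×27.1 + 0.28×101 = 170.5
Vm = 26.7 · ln(0.14894) = 26.7 × (-1.9042) = -50.84 mV

-51 mV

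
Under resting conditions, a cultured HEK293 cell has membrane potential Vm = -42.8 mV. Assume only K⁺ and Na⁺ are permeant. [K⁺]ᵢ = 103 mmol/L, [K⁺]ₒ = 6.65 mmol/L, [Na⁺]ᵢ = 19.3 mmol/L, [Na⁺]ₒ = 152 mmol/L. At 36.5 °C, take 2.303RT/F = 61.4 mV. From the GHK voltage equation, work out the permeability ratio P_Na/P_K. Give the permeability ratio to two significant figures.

Let α = P_Na/P_K. GHK: Vm = 61.4·log₁₀[(Kₒ + α·Naₒ)/(Kᵢ + α·Naᵢ)].
10^(Vm/61.4) = 10^(-42.8/61.4) = 0.20088
So 0.20088·(Kᵢ + α·Naᵢ) = Kₒ + α·Naₒ → α = (0.20088·103.0 − 6.65) / (152.0 − 0.20088·19.3)
α = (20.69 − 6.65) / (152.0 − 3.877) = 14.04/148.1 = 0.09479

0.095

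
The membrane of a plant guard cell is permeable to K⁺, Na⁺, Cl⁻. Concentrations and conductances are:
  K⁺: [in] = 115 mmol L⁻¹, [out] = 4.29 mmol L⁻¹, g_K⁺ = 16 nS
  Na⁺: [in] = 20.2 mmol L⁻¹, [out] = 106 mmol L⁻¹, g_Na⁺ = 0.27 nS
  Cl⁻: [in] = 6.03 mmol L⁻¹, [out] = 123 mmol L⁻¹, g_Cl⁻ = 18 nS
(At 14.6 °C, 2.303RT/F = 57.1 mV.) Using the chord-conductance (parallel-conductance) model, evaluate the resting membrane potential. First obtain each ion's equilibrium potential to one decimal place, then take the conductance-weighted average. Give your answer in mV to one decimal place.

E_K⁺ = (57.1/1)·log₁₀(4.29/115) = -81.6 mV
E_Na⁺ = (57.1/1)·log₁₀(106/20.2) = 41.1 mV
E_Cl⁻ = (57.1/-1)·log₁₀(123/6.03) = -74.8 mV
Vm = (Σ gᵢEᵢ)/(Σ gᵢ) = (16·-81.6 + 0.27·41.1 + 18·-74.8) / (16 + 0.27 + 18)
= -2640.90 / 34.27 = -77.06 mV

-77.1 mV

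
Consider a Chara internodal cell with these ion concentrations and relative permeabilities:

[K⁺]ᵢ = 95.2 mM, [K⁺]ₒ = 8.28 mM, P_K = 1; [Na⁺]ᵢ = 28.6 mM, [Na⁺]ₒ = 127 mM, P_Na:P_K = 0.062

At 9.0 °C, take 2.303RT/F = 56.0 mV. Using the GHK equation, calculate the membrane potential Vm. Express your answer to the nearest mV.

Vm = 56.0 · log₁₀[(Σ P·[cation]ₒ + Σ P·[anion]ᵢ) / (Σ P·[cation]ᵢ + Σ P·[anion]ₒ)]
Numerator = 1×8.28 + 0.062×127 = 16.15
Denominator = 1×95.2 + 0.062×28.6 = 96.97
Vm = 56.0 · log₁₀(0.16658) = 56.0 × (-0.7784) = -43.59 mV

-44 mV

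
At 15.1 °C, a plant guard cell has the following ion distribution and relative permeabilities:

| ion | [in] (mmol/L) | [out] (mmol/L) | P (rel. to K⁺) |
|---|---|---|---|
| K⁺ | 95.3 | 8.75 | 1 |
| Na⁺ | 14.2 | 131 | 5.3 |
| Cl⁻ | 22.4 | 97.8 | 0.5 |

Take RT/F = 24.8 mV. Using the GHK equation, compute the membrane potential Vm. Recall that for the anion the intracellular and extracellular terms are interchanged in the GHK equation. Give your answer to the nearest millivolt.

Vm = 24.8 · ln[(Σ P·[cation]ₒ + Σ P·[anion]ᵢ) / (Σ P·[cation]ᵢ + Σ P·[anion]ₒ)]
Numerator = 1×8.75 + 5.3×131 + 0.5×22.4 = 714.2
Denominator = 1×95.3 + 5.3×14.2 + 0.5×97.8 = 219.5
Vm = 24.8 · ln(3.2546) = 24.8 × (1.1801) = 29.27 mV

29 mV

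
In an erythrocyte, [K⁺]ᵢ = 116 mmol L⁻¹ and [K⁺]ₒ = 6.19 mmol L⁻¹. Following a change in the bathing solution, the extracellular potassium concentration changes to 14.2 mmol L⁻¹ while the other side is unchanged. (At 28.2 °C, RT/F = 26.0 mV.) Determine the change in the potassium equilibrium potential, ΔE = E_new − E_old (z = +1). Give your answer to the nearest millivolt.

22 mV

E_old = (26.0/1)·ln(6.19/116) = -76.20 mV
E_new = (26.0/1)·ln(14.2/116) = -54.61 mV
ΔE = -54.61 − (-76.20) = 21.59 mV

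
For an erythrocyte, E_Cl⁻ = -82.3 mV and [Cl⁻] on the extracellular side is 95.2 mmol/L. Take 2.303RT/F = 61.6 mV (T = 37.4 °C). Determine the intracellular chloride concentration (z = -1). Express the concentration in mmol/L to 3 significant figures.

Nernst: E = (61.6/-1) · log₁₀([out]/[in]), so log₁₀([out]/[in]) = -82.3 × -1 / 61.6 = 1.3360.
[out]/[in] = 10^(1.3360) = 21.68.
[in] = 95.2 / 21.68 = 4.391 mmol/L.

4.39 mmol/L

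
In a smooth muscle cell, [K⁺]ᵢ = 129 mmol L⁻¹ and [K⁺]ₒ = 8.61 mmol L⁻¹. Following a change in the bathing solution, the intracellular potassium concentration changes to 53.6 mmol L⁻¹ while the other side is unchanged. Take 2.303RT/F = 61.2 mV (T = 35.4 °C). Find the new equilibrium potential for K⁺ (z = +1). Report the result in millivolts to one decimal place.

After the shift: [K⁺]_out = 8.61, [K⁺]_in = 53.6 mmol L⁻¹.
E_new = (61.2/1)·log₁₀(8.61/53.6) = 61.20 · (-0.7942) = -48.60 mV

-48.6 mV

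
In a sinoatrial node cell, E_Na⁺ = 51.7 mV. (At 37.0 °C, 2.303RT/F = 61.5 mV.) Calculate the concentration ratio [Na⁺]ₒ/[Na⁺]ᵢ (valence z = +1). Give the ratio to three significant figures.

6.93

log₁₀([out]/[in]) = E·z/(61.5) = 51.7 × 1 / 61.5 = 0.8407
[out]/[in] = 10^(0.8407) = 6.929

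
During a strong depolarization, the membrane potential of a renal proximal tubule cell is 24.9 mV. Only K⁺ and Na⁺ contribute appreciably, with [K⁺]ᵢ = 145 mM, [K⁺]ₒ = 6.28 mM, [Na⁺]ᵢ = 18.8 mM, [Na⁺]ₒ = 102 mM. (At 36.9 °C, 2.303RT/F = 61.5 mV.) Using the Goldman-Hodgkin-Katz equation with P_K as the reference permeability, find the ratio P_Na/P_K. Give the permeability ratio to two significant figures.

6.7

Let α = P_Na/P_K. GHK: Vm = 61.5·log₁₀[(Kₒ + α·Naₒ)/(Kᵢ + α·Naᵢ)].
10^(Vm/61.5) = 10^(24.9/61.5) = 2.5403
So 2.5403·(Kᵢ + α·Naᵢ) = Kₒ + α·Naₒ → α = (2.5403·145.0 − 6.28) / (102.0 − 2.5403·18.8)
α = (368.3 − 6.28) / (102.0 − 47.76) = 362.1/54.24 = 6.675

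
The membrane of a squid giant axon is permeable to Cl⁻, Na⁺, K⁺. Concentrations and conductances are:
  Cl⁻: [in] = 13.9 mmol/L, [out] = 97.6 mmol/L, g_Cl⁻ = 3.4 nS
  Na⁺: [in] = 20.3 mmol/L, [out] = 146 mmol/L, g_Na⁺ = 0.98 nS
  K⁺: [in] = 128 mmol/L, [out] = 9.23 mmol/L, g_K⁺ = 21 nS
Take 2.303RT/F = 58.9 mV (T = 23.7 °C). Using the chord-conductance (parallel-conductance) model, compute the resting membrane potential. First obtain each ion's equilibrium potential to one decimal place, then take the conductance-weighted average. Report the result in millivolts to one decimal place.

E_Cl⁻ = (58.9/-1)·log₁₀(97.6/13.9) = -49.9 mV
E_Na⁺ = (58.9/1)·log₁₀(146/20.3) = 50.5 mV
E_K⁺ = (58.9/1)·log₁₀(9.23/128) = -67.3 mV
Vm = (Σ gᵢEᵢ)/(Σ gᵢ) = (3.4·-49.9 + 0.98·50.5 + 21·-67.3) / (3.4 + 0.98 + 21)
= -1533.47 / 25.38 = -60.42 mV

-60.4 mV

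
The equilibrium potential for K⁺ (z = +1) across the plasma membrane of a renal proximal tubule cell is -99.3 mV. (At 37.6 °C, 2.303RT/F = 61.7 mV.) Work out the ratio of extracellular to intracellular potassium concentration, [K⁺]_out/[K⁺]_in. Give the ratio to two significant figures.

0.025

log₁₀([out]/[in]) = E·z/(61.7) = -99.3 × 1 / 61.7 = -1.6094
[out]/[in] = 10^(-1.6094) = 0.02458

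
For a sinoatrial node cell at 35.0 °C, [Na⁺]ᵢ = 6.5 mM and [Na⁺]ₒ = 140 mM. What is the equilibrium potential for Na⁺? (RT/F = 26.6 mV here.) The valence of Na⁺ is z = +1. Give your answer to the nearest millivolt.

82 mV

E = (26.6/z) · ln([Na⁺]_out/[Na⁺]_in) with z = +1.
= (26.6/1) · ln(140/6.5) = 26.60 · ln(21.54)
= 26.60 · (3.0698) = 81.66 mV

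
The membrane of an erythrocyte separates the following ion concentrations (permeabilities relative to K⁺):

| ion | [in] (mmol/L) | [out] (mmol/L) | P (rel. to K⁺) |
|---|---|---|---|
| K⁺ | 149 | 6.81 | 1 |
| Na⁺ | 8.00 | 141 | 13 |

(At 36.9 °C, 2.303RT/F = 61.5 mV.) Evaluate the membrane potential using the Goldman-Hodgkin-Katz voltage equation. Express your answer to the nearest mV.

53 mV

Vm = 61.5 · log₁₀[(Σ P·[cation]ₒ + Σ P·[anion]ᵢ) / (Σ P·[cation]ᵢ + Σ P·[anion]ₒ)]
Numerator = 1×6.81 + 13×141 = 1840
Denominator = 1×149 + 13×8.00 = 253
Vm = 61.5 · log₁₀(7.272) = 61.5 × (0.8617) = 52.99 mV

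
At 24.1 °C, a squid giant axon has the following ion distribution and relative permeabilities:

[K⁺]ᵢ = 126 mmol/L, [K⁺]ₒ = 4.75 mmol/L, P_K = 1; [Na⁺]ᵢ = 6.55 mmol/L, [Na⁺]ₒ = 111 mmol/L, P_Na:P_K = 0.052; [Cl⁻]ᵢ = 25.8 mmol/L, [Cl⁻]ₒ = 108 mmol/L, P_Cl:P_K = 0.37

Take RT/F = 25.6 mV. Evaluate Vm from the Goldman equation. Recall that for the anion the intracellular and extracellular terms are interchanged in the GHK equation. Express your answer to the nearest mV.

-54 mV

Vm = 25.6 · ln[(Σ P·[cation]ₒ + Σ P·[anion]ᵢ) / (Σ P·[cation]ᵢ + Σ P·[anion]ₒ)]
Numerator = 1×4.75 + 0.052×111 + 0.37×25.8 = 20.07
Denominator = 1×126 + 0.052×6.55 + 0.37×108 = 166.3
Vm = 25.6 · ln(0.12067) = 25.6 × (-2.1147) = -54.14 mV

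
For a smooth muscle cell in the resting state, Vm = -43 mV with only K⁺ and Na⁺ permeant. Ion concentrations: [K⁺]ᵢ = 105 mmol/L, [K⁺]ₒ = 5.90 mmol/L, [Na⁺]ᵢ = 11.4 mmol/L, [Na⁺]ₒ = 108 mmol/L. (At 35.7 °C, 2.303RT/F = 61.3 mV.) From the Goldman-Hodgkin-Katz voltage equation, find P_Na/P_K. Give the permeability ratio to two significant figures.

0.14

Let α = P_Na/P_K. GHK: Vm = 61.3·log₁₀[(Kₒ + α·Naₒ)/(Kᵢ + α·Naᵢ)].
10^(Vm/61.3) = 10^(-43.0/61.3) = 0.19885
So 0.19885·(Kᵢ + α·Naᵢ) = Kₒ + α·Naₒ → α = (0.19885·105.0 − 5.9) / (108.0 − 0.19885·11.4)
α = (20.88 − 5.9) / (108.0 − 2.267) = 14.98/105.7 = 0.1417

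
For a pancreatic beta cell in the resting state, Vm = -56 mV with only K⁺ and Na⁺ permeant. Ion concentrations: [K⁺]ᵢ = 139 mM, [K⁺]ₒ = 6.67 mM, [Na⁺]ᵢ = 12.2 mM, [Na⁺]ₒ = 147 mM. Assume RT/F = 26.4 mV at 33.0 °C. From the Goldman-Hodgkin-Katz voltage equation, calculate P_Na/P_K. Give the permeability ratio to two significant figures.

Let α = P_Na/P_K. GHK: Vm = 26.4·ln[(Kₒ + α·Naₒ)/(Kᵢ + α·Naᵢ)].
e^(Vm/26.4) = e^(-56.0/26.4) = 0.11989
So 0.11989·(Kᵢ + α·Naᵢ) = Kₒ + α·Naₒ → α = (0.11989·139.0 − 6.67) / (147.0 − 0.11989·12.2)
α = (16.66 − 6.67) / (147.0 − 1.463) = 9.994/145.5 = 0.06867

0.069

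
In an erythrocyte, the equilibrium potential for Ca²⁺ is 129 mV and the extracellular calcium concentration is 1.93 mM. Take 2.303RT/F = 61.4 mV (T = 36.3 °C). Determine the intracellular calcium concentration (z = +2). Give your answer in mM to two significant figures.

Nernst: E = (61.4/2) · log₁₀([out]/[in]), so log₁₀([out]/[in]) = 129.0 × 2 / 61.4 = 4.2020.
[out]/[in] = 10^(4.2020) = 1.592e+04.
[in] = 1.93 / 1.592e+04 = 0.0001212 mM.

0.00012 mM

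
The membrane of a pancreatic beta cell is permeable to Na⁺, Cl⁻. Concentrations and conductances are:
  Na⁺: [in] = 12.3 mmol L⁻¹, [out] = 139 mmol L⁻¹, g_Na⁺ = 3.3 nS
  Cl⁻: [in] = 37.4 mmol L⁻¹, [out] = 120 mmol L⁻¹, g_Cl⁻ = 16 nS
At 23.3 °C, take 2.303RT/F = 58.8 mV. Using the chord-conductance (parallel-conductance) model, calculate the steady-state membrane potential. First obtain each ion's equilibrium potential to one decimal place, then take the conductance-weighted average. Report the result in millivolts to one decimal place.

-14.1 mV

E_Na⁺ = (58.8/1)·log₁₀(139/12.3) = 61.9 mV
E_Cl⁻ = (58.8/-1)·log₁₀(120/37.4) = -29.8 mV
Vm = (Σ gᵢEᵢ)/(Σ gᵢ) = (3.3·61.9 + 16·-29.8) / (3.3 + 16)
= -272.53 / 19.3 = -14.12 mV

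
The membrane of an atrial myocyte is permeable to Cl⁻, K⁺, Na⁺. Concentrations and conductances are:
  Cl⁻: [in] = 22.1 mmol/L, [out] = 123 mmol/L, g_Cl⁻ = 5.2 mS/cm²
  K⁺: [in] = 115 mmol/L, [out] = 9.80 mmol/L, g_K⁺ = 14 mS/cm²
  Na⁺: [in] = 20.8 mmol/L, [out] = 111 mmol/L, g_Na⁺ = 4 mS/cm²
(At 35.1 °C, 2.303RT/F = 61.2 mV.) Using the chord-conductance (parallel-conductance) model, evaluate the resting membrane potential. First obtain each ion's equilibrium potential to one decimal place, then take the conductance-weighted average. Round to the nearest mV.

E_Cl⁻ = (61.2/-1)·log₁₀(123/22.1) = -45.6 mV
E_K⁺ = (61.2/1)·log₁₀(9.80/115) = -65.5 mV
E_Na⁺ = (61.2/1)·log₁₀(111/20.8) = 44.5 mV
Vm = (Σ gᵢEᵢ)/(Σ gᵢ) = (5.2·-45.6 + 14·-65.5 + 4·44.5) / (5.2 + 14 + 4)
= -976.12 / 23.2 = -42.07 mV

-42 mV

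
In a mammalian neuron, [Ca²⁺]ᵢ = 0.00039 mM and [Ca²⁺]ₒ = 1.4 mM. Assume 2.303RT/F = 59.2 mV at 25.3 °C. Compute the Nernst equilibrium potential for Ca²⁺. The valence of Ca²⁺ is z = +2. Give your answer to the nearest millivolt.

E = (59.2/z) · log₁₀([Ca²⁺]_out/[Ca²⁺]_in) with z = +2.
= (59.2/2) · log₁₀(1.4/0.00039) = 29.60 · log₁₀(3590)
= 29.60 · (3.5551) = 105.23 mV

105 mV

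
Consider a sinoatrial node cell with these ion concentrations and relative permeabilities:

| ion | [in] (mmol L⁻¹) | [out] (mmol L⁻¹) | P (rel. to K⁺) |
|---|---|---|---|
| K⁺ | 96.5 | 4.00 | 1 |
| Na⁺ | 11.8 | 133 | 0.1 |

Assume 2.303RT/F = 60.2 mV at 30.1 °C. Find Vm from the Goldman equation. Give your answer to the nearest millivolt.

Vm = 60.2 · log₁₀[(Σ P·[cation]ₒ + Σ P·[anion]ᵢ) / (Σ P·[cation]ᵢ + Σ P·[anion]ₒ)]
Numerator = 1×4.00 + 0.1×133 = 17.3
Denominator = 1×96.5 + 0.1×11.8 = 97.68
Vm = 60.2 · log₁₀(0.17711) = 60.2 × (-0.7518) = -45.26 mV

-45 mV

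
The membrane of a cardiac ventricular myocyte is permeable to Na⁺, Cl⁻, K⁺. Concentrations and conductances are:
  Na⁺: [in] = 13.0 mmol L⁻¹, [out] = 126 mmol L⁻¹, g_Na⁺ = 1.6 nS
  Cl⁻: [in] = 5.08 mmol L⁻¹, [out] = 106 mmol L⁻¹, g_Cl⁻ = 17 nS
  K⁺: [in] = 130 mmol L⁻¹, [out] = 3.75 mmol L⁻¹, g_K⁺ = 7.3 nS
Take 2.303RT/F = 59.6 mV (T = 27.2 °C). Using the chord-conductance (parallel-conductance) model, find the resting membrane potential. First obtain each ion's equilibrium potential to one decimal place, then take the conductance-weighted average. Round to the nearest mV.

-74 mV

E_Na⁺ = (59.6/1)·log₁₀(126/13.0) = 58.8 mV
E_Cl⁻ = (59.6/-1)·log₁₀(106/5.08) = -78.6 mV
E_K⁺ = (59.6/1)·log₁₀(3.75/130) = -91.8 mV
Vm = (Σ gᵢEᵢ)/(Σ gᵢ) = (1.6·58.8 + 17·-78.6 + 7.3·-91.8) / (1.6 + 17 + 7.3)
= -1912.26 / 25.9 = -73.83 mV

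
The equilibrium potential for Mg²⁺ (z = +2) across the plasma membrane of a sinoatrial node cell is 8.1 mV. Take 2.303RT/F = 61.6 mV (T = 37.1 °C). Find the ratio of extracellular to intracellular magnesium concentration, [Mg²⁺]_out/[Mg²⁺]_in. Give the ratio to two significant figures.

log₁₀([out]/[in]) = E·z/(61.6) = 8.1 × 2 / 61.6 = 0.2630
[out]/[in] = 10^(0.2630) = 1.832

1.8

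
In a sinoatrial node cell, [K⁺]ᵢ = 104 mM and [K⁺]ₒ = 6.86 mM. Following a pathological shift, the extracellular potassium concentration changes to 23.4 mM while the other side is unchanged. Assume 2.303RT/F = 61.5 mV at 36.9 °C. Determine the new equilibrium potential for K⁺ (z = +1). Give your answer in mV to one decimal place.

After the shift: [K⁺]_out = 23.4, [K⁺]_in = 104 mM.
E_new = (61.5/1)·log₁₀(23.4/104) = 61.50 · (-0.6478) = -39.84 mV

-39.8 mV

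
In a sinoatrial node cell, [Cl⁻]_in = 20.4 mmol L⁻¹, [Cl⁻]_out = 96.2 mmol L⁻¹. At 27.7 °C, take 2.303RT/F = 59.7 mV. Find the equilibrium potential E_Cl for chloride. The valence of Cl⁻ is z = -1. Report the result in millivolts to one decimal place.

-40.2 mV

E = (59.7/z) · log₁₀([Cl⁻]_out/[Cl⁻]_in) with z = -1.
For an anion, dividing by z = -1 reverses the sign.
= (59.7/-1) · log₁₀(96.2/20.4) = -59.70 · log₁₀(4.716)
= -59.70 · (0.6735) = -40.21 mV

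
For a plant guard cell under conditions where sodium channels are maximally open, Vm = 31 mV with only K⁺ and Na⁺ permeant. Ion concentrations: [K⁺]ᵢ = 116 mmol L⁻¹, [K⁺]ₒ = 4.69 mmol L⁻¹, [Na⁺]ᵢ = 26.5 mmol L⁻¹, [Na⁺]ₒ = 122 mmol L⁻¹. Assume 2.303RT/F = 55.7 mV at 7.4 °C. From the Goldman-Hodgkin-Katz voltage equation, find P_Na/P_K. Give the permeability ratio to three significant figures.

Let α = P_Na/P_K. GHK: Vm = 55.7·log₁₀[(Kₒ + α·Naₒ)/(Kᵢ + α·Naᵢ)].
10^(Vm/55.7) = 10^(31.0/55.7) = 3.6021
So 3.6021·(Kᵢ + α·Naᵢ) = Kₒ + α·Naₒ → α = (3.6021·116.0 − 4.69) / (122.0 − 3.6021·26.5)
α = (417.8 − 4.69) / (122.0 − 95.46) = 413.2/26.54 = 15.56

15.6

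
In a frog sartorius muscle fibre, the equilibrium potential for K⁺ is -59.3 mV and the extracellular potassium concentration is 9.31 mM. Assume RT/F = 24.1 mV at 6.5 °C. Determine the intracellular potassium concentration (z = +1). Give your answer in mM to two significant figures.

110 mM

Nernst: E = (24.1/1) · ln([out]/[in]), so ln([out]/[in]) = -59.3 × 1 / 24.1 = -2.4606.
[out]/[in] = e^(-2.4606) = 0.08539.
[in] = 9.31 / 0.08539 = 109 mM.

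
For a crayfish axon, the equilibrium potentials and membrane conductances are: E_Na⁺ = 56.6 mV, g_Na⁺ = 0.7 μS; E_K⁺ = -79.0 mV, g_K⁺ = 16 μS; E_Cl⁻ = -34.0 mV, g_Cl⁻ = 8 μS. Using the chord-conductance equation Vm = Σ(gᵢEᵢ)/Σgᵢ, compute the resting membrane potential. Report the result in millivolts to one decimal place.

Σ gᵢEᵢ = 0.7·(56.6) + 16·(-79.0) + 8·(-34.0) = -1496.38
Σ gᵢ = 0.7 + 16 + 8 = 24.7
Vm = -1496.38 / 24.7 = -60.58 mV

-60.6 mV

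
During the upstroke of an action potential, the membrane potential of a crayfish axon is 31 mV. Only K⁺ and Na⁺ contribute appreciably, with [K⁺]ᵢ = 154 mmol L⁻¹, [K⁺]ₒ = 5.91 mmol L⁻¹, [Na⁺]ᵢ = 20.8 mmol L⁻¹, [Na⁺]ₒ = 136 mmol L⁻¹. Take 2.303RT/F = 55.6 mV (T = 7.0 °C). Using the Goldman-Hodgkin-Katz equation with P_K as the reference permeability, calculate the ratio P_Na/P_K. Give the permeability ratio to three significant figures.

9.03

Let α = P_Na/P_K. GHK: Vm = 55.6·log₁₀[(Kₒ + α·Naₒ)/(Kᵢ + α·Naᵢ)].
10^(Vm/55.6) = 10^(31.0/55.6) = 3.6104
So 3.6104·(Kᵢ + α·Naᵢ) = Kₒ + α·Naₒ → α = (3.6104·154.0 − 5.91) / (136.0 − 3.6104·20.8)
α = (556 − 5.91) / (136.0 − 75.1) = 550.1/60.9 = 9.032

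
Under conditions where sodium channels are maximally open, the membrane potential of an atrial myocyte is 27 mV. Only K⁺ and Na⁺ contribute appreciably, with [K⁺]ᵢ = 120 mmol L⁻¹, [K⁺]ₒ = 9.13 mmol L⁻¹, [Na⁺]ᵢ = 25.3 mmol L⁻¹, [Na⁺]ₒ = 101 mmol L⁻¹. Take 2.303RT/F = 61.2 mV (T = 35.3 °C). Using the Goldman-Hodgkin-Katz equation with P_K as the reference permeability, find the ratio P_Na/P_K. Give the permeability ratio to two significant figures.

Let α = P_Na/P_K. GHK: Vm = 61.2·log₁₀[(Kₒ + α·Naₒ)/(Kᵢ + α·Naᵢ)].
10^(Vm/61.2) = 10^(27.0/61.2) = 2.7617
So 2.7617·(Kᵢ + α·Naᵢ) = Kₒ + α·Naₒ → α = (2.7617·120.0 − 9.13) / (101.0 − 2.7617·25.3)
α = (331.4 − 9.13) / (101.0 − 69.87) = 322.3/31.13 = 10.35

10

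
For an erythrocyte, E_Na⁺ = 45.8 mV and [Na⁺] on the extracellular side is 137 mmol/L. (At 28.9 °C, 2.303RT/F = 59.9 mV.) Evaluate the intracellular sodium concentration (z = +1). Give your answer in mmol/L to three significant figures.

23.6 mmol/L

Nernst: E = (59.9/1) · log₁₀([out]/[in]), so log₁₀([out]/[in]) = 45.8 × 1 / 59.9 = 0.7646.
[out]/[in] = 10^(0.7646) = 5.816.
[in] = 137 / 5.816 = 23.56 mmol/L.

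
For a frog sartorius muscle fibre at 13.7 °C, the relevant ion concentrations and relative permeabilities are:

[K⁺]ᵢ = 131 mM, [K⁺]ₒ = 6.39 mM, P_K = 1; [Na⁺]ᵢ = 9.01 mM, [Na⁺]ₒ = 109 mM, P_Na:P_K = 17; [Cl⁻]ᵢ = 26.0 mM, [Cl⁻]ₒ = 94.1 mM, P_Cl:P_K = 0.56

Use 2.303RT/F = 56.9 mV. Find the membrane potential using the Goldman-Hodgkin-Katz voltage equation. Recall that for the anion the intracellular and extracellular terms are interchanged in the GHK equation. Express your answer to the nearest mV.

42 mV

Vm = 56.9 · log₁₀[(Σ P·[cation]ₒ + Σ P·[anion]ᵢ) / (Σ P·[cation]ᵢ + Σ P·[anion]ₒ)]
Numerator = 1×6.39 + 17×109 + 0.56×26.0 = 1874
Denominator = 1×131 + 17×9.01 + 0.56×94.1 = 336.9
Vm = 56.9 · log₁₀(5.5629) = 56.9 × (0.7453) = 42.41 mV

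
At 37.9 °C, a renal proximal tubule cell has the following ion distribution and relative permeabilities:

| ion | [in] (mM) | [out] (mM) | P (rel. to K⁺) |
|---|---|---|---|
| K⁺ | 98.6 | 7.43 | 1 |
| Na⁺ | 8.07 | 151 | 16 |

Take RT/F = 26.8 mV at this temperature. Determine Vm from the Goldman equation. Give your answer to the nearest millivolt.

Vm = 26.8 · ln[(Σ P·[cation]ₒ + Σ P·[anion]ᵢ) / (Σ P·[cation]ᵢ + Σ P·[anion]ₒ)]
Numerator = 1×7.43 + 16×151 = 2423
Denominator = 1×98.6 + 16×8.07 = 227.7
Vm = 26.8 · ln(10.642) = 26.8 × (2.3648) = 63.38 mV

63 mV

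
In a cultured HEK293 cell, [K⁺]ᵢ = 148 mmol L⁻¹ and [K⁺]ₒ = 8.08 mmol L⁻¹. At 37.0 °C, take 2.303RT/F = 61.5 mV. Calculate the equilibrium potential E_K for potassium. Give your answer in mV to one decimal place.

E = (61.5/z) · log₁₀([K⁺]_out/[K⁺]_in) with z = +1.
= (61.5/1) · log₁₀(8.08/148) = 61.50 · log₁₀(0.05459)
= 61.50 · (-1.2629) = -77.67 mV

-77.7 mV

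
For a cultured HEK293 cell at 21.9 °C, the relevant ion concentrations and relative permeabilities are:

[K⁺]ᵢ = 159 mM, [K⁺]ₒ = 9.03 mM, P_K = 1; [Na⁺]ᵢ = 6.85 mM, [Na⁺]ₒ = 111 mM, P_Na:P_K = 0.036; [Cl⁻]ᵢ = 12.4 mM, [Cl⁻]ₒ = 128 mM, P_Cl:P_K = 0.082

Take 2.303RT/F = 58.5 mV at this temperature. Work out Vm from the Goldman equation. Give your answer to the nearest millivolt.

Vm = 58.5 · log₁₀[(Σ P·[cation]ₒ + Σ P·[anion]ᵢ) / (Σ P·[cation]ᵢ + Σ P·[anion]ₒ)]
Numerator = 1×9.03 + 0.036×111 + 0.082×12.4 = 14.04
Denominator = 1×159 + 0.036×6.85 + 0.082×128 = 169.7
Vm = 58.5 · log₁₀(0.08273) = 58.5 × (-1.0823) = -63.32 mV

-63 mV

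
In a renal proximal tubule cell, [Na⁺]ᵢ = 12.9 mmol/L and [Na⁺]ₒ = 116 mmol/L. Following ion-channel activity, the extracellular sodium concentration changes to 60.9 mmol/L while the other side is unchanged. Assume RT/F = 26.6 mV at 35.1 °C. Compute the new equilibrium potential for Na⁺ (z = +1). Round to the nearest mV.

41 mV

After the shift: [Na⁺]_out = 60.9, [Na⁺]_in = 12.9 mmol/L.
E_new = (26.6/1)·ln(60.9/12.9) = 26.60 · (1.5520) = 41.28 mV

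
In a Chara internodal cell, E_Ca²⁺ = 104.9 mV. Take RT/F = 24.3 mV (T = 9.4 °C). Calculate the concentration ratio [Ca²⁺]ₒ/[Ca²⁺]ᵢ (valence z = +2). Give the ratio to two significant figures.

ln([out]/[in]) = E·z/(24.3) = 104.9 × 2 / 24.3 = 8.6337
[out]/[in] = e^(8.6337) = 5618

5600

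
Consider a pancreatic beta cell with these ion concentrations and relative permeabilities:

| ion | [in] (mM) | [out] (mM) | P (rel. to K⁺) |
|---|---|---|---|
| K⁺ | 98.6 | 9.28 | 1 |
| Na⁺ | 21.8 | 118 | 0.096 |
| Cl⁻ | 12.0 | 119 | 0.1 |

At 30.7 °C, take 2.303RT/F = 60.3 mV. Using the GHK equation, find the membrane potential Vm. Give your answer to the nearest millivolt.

Vm = 60.3 · log₁₀[(Σ P·[cation]ₒ + Σ P·[anion]ᵢ) / (Σ P·[cation]ᵢ + Σ P·[anion]ₒ)]
Numerator = 1×9.28 + 0.096×118 + 0.1×12.0 = 21.81
Denominator = 1×98.6 + 0.096×21.8 + 0.1×119 = 112.6
Vm = 60.3 · log₁₀(0.19369) = 60.3 × (-0.7129) = -42.99 mV

-43 mV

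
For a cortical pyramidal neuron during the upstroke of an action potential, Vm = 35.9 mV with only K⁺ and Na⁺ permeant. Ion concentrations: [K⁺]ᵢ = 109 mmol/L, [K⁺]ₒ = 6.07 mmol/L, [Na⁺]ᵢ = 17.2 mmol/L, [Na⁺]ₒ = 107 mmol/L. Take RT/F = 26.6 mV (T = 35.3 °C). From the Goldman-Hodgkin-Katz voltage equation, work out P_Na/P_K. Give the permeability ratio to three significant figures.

10.2

Let α = P_Na/P_K. GHK: Vm = 26.6·ln[(Kₒ + α·Naₒ)/(Kᵢ + α·Naᵢ)].
e^(Vm/26.6) = e^(35.9/26.6) = 3.856
So 3.856·(Kᵢ + α·Naᵢ) = Kₒ + α·Naₒ → α = (3.856·109.0 − 6.07) / (107.0 − 3.856·17.2)
α = (420.3 − 6.07) / (107.0 − 66.32) = 414.2/40.68 = 10.18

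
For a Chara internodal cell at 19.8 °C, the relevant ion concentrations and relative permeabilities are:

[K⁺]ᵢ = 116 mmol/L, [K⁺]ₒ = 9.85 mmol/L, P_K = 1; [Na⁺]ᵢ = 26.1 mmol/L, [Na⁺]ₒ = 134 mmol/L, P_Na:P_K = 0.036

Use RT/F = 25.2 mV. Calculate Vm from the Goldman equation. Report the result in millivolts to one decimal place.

-52.3 mV

Vm = 25.2 · ln[(Σ P·[cation]ₒ + Σ P·[anion]ᵢ) / (Σ P·[cation]ᵢ + Σ P·[anion]ₒ)]
Numerator = 1×9.85 + 0.036×134 = 14.67
Denominator = 1×116 + 0.036×26.1 = 116.9
Vm = 25.2 · ln(0.12548) = 25.2 × (-2.0756) = -52.30 mV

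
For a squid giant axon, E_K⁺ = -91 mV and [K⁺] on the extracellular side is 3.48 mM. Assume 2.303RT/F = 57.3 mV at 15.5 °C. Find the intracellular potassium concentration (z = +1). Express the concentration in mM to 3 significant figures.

Nernst: E = (57.3/1) · log₁₀([out]/[in]), so log₁₀([out]/[in]) = -91.0 × 1 / 57.3 = -1.5881.
[out]/[in] = 10^(-1.5881) = 0.02581.
[in] = 3.48 / 0.02581 = 134.8 mM.

135 mM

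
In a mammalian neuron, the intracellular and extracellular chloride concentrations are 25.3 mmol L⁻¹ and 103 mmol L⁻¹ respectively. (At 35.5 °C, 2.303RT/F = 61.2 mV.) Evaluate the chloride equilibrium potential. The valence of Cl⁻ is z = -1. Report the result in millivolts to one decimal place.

-37.3 mV

E = (61.2/z) · log₁₀([Cl⁻]_out/[Cl⁻]_in) with z = -1.
For an anion, dividing by z = -1 reverses the sign.
= (61.2/-1) · log₁₀(103/25.3) = -61.20 · log₁₀(4.071)
= -61.20 · (0.6097) = -37.31 mV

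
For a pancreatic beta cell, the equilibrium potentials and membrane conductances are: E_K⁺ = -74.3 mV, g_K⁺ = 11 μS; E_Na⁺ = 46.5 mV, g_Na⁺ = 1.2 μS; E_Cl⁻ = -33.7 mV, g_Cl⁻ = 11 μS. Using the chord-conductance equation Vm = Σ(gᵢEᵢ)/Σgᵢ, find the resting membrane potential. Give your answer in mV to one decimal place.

-48.8 mV

Σ gᵢEᵢ = 11·(-74.3) + 1.2·(46.5) + 11·(-33.7) = -1132.20
Σ gᵢ = 11 + 1.2 + 11 = 23.2
Vm = -1132.20 / 23.2 = -48.80 mV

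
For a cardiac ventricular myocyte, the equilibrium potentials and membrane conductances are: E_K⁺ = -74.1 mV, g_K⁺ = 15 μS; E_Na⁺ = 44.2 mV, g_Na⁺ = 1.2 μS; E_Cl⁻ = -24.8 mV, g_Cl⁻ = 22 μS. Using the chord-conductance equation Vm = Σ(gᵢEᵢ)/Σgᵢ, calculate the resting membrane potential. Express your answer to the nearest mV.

-42 mV

Σ gᵢEᵢ = 15·(-74.1) + 1.2·(44.2) + 22·(-24.8) = -1604.06
Σ gᵢ = 15 + 1.2 + 22 = 38.2
Vm = -1604.06 / 38.2 = -41.99 mV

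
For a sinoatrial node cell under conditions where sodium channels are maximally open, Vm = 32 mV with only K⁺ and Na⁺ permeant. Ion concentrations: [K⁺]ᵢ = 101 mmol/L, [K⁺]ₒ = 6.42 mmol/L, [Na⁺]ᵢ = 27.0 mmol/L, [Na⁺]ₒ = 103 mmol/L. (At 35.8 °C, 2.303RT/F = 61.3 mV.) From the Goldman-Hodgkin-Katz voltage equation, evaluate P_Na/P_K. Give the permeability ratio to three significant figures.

25.0

Let α = P_Na/P_K. GHK: Vm = 61.3·log₁₀[(Kₒ + α·Naₒ)/(Kᵢ + α·Naᵢ)].
10^(Vm/61.3) = 10^(32.0/61.3) = 3.3268
So 3.3268·(Kᵢ + α·Naᵢ) = Kₒ + α·Naₒ → α = (3.3268·101.0 − 6.42) / (103.0 − 3.3268·27.0)
α = (336 − 6.42) / (103.0 − 89.82) = 329.6/13.18 = 25.01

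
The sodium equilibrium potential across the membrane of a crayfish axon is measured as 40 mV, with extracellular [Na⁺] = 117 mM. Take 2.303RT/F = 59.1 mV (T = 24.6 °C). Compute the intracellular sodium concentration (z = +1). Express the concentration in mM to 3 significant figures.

24.6 mM

Nernst: E = (59.1/1) · log₁₀([out]/[in]), so log₁₀([out]/[in]) = 40.0 × 1 / 59.1 = 0.6768.
[out]/[in] = 10^(0.6768) = 4.751.
[in] = 117 / 4.751 = 24.62 mM.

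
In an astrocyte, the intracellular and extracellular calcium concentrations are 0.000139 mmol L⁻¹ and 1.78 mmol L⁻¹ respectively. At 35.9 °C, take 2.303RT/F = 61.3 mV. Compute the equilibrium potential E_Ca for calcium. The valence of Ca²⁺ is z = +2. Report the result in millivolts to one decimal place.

125.9 mV

E = (61.3/z) · log₁₀([Ca²⁺]_out/[Ca²⁺]_in) with z = +2.
= (61.3/2) · log₁₀(1.78/0.000139) = 30.65 · log₁₀(1.281e+04)
= 30.65 · (4.1074) = 125.89 mV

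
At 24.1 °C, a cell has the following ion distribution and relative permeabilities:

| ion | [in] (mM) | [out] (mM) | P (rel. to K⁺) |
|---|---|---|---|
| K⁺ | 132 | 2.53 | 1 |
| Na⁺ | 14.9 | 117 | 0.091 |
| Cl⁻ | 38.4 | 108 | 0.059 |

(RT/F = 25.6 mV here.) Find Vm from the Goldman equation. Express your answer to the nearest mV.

Vm = 25.6 · ln[(Σ P·[cation]ₒ + Σ P·[anion]ᵢ) / (Σ P·[cation]ᵢ + Σ P·[anion]ₒ)]
Numerator = 1×2.53 + 0.091×117 + 0.059×38.4 = 15.44
Denominator = 1×132 + 0.091×14.9 + 0.059×108 = 139.7
Vm = 25.6 · ln(0.11052) = 25.6 × (-2.2026) = -56.39 mV

-56 mV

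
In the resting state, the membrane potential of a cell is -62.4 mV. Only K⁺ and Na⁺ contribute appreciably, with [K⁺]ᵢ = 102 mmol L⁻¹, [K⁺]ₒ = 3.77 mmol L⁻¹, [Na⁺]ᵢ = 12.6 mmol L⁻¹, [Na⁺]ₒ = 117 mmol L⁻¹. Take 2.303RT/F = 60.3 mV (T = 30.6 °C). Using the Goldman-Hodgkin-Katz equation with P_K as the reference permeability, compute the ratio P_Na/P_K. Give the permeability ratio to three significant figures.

0.0487

Let α = P_Na/P_K. GHK: Vm = 60.3·log₁₀[(Kₒ + α·Naₒ)/(Kᵢ + α·Naᵢ)].
10^(Vm/60.3) = 10^(-62.4/60.3) = 0.092294
So 0.092294·(Kᵢ + α·Naᵢ) = Kₒ + α·Naₒ → α = (0.092294·102.0 − 3.77) / (117.0 − 0.092294·12.6)
α = (9.414 − 3.77) / (117.0 − 1.163) = 5.644/115.8 = 0.04872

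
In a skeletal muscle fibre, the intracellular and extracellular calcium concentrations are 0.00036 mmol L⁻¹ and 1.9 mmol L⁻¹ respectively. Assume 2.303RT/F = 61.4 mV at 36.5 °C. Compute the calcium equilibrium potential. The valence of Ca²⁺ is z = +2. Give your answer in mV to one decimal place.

114.3 mV

E = (61.4/z) · log₁₀([Ca²⁺]_out/[Ca²⁺]_in) with z = +2.
= (61.4/2) · log₁₀(1.9/0.00036) = 30.70 · log₁₀(5278)
= 30.70 · (3.7225) = 114.28 mV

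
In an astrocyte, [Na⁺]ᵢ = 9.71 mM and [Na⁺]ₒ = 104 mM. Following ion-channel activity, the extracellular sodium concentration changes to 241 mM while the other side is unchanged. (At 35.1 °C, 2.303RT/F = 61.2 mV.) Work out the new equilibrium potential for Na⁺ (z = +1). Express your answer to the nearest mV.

85 mV

After the shift: [Na⁺]_out = 241, [Na⁺]_in = 9.71 mM.
E_new = (61.2/1)·log₁₀(241/9.71) = 61.20 · (1.3948) = 85.36 mV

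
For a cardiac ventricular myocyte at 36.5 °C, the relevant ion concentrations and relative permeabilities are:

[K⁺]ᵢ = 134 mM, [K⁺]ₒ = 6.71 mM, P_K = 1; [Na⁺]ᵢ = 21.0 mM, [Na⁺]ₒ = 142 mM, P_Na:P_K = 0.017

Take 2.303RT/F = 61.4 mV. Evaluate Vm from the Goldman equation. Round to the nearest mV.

Vm = 61.4 · log₁₀[(Σ P·[cation]ₒ + Σ P·[anion]ᵢ) / (Σ P·[cation]ᵢ + Σ P·[anion]ₒ)]
Numerator = 1×6.71 + 0.017×142 = 9.124
Denominator = 1×134 + 0.017×21.0 = 134.4
Vm = 61.4 · log₁₀(0.067909) = 61.4 × (-1.1681) = -71.72 mV

-72 mV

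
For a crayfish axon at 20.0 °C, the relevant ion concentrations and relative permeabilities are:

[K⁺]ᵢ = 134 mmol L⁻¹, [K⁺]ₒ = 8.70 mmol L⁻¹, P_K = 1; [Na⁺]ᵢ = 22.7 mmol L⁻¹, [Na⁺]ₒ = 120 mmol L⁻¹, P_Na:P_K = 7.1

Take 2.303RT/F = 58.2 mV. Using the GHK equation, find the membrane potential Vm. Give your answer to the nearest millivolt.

27 mV

Vm = 58.2 · log₁₀[(Σ P·[cation]ₒ + Σ P·[anion]ᵢ) / (Σ P·[cation]ᵢ + Σ P·[anion]ₒ)]
Numerator = 1×8.70 + 7.1×120 = 860.7
Denominator = 1×134 + 7.1×22.7 = 295.2
Vm = 58.2 · log₁₀(2.9159) = 58.2 × (0.4648) = 27.05 mV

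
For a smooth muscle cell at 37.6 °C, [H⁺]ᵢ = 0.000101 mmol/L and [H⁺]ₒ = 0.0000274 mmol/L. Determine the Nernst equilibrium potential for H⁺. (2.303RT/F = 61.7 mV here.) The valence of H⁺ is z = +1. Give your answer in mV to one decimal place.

E = (61.7/z) · log₁₀([H⁺]_out/[H⁺]_in) with z = +1.
= (61.7/1) · log₁₀(0.0000274/0.000101) = 61.70 · log₁₀(0.2713)
= 61.70 · (-0.5666) = -34.96 mV

-35.0 mV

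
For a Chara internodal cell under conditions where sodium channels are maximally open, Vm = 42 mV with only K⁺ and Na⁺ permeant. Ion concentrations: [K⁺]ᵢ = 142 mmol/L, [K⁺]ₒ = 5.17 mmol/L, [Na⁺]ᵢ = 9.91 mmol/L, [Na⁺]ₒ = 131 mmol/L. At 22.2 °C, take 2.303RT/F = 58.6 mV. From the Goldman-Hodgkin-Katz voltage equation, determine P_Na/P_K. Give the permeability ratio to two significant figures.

Let α = P_Na/P_K. GHK: Vm = 58.6·log₁₀[(Kₒ + α·Naₒ)/(Kᵢ + α·Naᵢ)].
10^(Vm/58.6) = 10^(42.0/58.6) = 5.2086
So 5.2086·(Kᵢ + α·Naᵢ) = Kₒ + α·Naₒ → α = (5.2086·142.0 − 5.17) / (131.0 − 5.2086·9.91)
α = (739.6 − 5.17) / (131.0 − 51.62) = 734.5/79.38 = 9.252

9.3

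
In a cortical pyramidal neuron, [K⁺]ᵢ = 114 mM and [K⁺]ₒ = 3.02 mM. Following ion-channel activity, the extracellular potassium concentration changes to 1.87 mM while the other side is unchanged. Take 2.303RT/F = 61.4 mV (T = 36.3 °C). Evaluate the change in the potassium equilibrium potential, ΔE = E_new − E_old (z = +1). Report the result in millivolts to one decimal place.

E_old = (61.4/1)·log₁₀(3.02/114) = -96.82 mV
E_new = (61.4/1)·log₁₀(1.87/114) = -109.60 mV
ΔE = -109.60 − (-96.82) = -12.78 mV

-12.8 mV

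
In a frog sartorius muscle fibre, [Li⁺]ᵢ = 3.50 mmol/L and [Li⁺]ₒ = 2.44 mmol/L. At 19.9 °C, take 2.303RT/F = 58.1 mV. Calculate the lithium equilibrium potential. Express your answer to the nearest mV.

E = (58.1/z) · log₁₀([Li⁺]_out/[Li⁺]_in) with z = +1.
= (58.1/1) · log₁₀(2.44/3.50) = 58.10 · log₁₀(0.6971)
= 58.10 · (-0.1567) = -9.10 mV

-9 mV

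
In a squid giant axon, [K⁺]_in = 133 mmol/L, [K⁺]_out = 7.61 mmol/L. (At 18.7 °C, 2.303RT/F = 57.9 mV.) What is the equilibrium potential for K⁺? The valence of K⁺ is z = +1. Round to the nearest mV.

E = (57.9/z) · log₁₀([K⁺]_out/[K⁺]_in) with z = +1.
= (57.9/1) · log₁₀(7.61/133) = 57.90 · log₁₀(0.05722)
= 57.90 · (-1.2425) = -71.94 mV

-72 mV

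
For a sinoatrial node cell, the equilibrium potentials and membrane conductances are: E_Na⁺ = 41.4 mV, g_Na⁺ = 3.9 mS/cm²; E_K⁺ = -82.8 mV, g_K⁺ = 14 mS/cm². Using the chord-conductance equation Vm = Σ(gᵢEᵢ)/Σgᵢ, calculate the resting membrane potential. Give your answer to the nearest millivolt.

Σ gᵢEᵢ = 3.9·(41.4) + 14·(-82.8) = -997.74
Σ gᵢ = 3.9 + 14 = 17.9
Vm = -997.74 / 17.9 = -55.74 mV

-56 mV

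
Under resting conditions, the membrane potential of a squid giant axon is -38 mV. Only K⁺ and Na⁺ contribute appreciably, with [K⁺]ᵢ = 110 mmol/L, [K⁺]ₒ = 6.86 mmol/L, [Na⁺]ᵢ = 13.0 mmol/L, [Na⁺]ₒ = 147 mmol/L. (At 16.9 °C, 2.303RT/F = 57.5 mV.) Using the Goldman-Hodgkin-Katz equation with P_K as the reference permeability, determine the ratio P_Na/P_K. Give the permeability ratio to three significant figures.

0.119

Let α = P_Na/P_K. GHK: Vm = 57.5·log₁₀[(Kₒ + α·Naₒ)/(Kᵢ + α·Naᵢ)].
10^(Vm/57.5) = 10^(-38.0/57.5) = 0.21834
So 0.21834·(Kᵢ + α·Naᵢ) = Kₒ + α·Naₒ → α = (0.21834·110.0 − 6.86) / (147.0 − 0.21834·13.0)
α = (24.02 − 6.86) / (147.0 − 2.838) = 17.16/144.2 = 0.119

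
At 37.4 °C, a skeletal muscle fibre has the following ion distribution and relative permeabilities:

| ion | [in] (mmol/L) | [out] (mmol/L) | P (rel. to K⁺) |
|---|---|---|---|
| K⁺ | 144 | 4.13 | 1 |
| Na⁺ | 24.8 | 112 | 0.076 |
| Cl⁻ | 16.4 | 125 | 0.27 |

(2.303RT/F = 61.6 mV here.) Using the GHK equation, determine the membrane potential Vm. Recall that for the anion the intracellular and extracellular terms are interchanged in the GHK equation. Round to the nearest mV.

Vm = 61.6 · log₁₀[(Σ P·[cation]ₒ + Σ P·[anion]ᵢ) / (Σ P·[cation]ᵢ + Σ P·[anion]ₒ)]
Numerator = 1×4.13 + 0.076×112 + 0.27×16.4 = 17.07
Denominator = 1×144 + 0.076×24.8 + 0.27×125 = 179.6
Vm = 61.6 · log₁₀(0.095026) = 61.6 × (-1.0222) = -62.96 mV

-63 mV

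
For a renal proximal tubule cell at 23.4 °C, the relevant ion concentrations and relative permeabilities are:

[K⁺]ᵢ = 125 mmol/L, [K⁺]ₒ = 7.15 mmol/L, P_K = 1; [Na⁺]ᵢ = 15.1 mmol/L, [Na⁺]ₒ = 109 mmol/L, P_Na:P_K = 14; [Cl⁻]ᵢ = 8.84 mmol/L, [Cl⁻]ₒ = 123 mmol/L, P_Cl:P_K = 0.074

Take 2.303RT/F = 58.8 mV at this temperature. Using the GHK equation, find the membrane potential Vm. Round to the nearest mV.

Vm = 58.8 · log₁₀[(Σ P·[cation]ₒ + Σ P·[anion]ᵢ) / (Σ P·[cation]ᵢ + Σ P·[anion]ₒ)]
Numerator = 1×7.15 + 14×109 + 0.074×8.84 = 1534
Denominator = 1×125 + 14×15.1 + 0.074×123 = 345.5
Vm = 58.8 · log₁₀(4.4393) = 58.8 × (0.6473) = 38.06 mV

38 mV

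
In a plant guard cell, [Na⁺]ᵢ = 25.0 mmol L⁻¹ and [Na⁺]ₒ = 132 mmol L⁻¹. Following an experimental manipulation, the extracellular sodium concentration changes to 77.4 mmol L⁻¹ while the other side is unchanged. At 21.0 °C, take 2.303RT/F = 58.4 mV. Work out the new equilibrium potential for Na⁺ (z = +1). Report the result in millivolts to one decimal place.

28.7 mV

After the shift: [Na⁺]_out = 77.4, [Na⁺]_in = 25.0 mmol L⁻¹.
E_new = (58.4/1)·log₁₀(77.4/25.0) = 58.40 · (0.4908) = 28.66 mV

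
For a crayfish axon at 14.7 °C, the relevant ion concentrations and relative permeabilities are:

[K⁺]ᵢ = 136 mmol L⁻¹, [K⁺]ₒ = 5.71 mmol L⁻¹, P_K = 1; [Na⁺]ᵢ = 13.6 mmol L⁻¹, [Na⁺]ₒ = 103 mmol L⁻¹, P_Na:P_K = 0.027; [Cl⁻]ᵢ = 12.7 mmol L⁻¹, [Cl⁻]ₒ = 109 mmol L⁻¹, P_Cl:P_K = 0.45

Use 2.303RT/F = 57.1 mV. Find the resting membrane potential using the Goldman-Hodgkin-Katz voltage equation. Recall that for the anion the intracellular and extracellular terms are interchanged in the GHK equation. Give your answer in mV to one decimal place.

Vm = 57.1 · log₁₀[(Σ P·[cation]ₒ + Σ P·[anion]ᵢ) / (Σ P·[cation]ᵢ + Σ P·[anion]ₒ)]
Numerator = 1×5.71 + 0.027×103 + 0.45×12.7 = 14.21
Denominator = 1×136 + 0.027×13.6 + 0.45×109 = 185.4
Vm = 57.1 · log₁₀(0.076616) = 57.1 × (-1.1157) = -63.71 mV

-63.7 mV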